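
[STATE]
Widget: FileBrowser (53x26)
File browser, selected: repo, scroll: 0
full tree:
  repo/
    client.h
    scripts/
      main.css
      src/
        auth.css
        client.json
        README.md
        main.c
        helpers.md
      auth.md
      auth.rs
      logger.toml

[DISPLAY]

> [-] repo/                                          
    client.h                                         
    [+] scripts/                                     
                                                     
                                                     
                                                     
                                                     
                                                     
                                                     
                                                     
                                                     
                                                     
                                                     
                                                     
                                                     
                                                     
                                                     
                                                     
                                                     
                                                     
                                                     
                                                     
                                                     
                                                     
                                                     
                                                     


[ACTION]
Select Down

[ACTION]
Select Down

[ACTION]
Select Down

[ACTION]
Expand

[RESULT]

  [-] repo/                                          
    client.h                                         
  > [-] scripts/                                     
      main.css                                       
      [+] src/                                       
      auth.md                                        
      auth.rs                                        
      logger.toml                                    
                                                     
                                                     
                                                     
                                                     
                                                     
                                                     
                                                     
                                                     
                                                     
                                                     
                                                     
                                                     
                                                     
                                                     
                                                     
                                                     
                                                     
                                                     


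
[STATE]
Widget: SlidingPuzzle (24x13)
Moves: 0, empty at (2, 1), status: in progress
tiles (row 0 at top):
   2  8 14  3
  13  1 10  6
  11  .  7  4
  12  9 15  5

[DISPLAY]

┌────┬────┬────┬────┐   
│  2 │  8 │ 14 │  3 │   
├────┼────┼────┼────┤   
│ 13 │  1 │ 10 │  6 │   
├────┼────┼────┼────┤   
│ 11 │    │  7 │  4 │   
├────┼────┼────┼────┤   
│ 12 │  9 │ 15 │  5 │   
└────┴────┴────┴────┘   
Moves: 0                
                        
                        
                        


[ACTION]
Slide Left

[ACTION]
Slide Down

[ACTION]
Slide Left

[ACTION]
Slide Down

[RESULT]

┌────┬────┬────┬────┐   
│  2 │  8 │ 14 │    │   
├────┼────┼────┼────┤   
│ 13 │  1 │  6 │  3 │   
├────┼────┼────┼────┤   
│ 11 │  7 │ 10 │  4 │   
├────┼────┼────┼────┤   
│ 12 │  9 │ 15 │  5 │   
└────┴────┴────┴────┘   
Moves: 4                
                        
                        
                        


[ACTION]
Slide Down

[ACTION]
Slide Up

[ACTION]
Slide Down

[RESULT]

┌────┬────┬────┬────┐   
│  2 │  8 │ 14 │    │   
├────┼────┼────┼────┤   
│ 13 │  1 │  6 │  3 │   
├────┼────┼────┼────┤   
│ 11 │  7 │ 10 │  4 │   
├────┼────┼────┼────┤   
│ 12 │  9 │ 15 │  5 │   
└────┴────┴────┴────┘   
Moves: 6                
                        
                        
                        


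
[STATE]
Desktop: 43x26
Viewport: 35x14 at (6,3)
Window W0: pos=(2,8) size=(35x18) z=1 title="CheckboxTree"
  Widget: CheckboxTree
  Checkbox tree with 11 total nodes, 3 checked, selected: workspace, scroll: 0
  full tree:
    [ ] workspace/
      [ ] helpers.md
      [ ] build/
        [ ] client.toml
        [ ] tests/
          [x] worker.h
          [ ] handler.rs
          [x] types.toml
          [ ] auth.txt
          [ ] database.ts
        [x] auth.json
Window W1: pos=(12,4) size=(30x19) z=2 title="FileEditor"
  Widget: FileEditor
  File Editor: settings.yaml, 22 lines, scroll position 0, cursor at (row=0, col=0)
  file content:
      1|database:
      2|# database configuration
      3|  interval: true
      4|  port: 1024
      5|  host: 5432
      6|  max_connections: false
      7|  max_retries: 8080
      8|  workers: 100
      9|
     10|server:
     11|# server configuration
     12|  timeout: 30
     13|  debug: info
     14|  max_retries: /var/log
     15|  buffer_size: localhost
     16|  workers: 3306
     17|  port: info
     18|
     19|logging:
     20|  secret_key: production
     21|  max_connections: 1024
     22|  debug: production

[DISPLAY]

                                   
      ┏━━━━━━━━━━━━━━━━━━━━━━━━━━━━
      ┃ FileEditor                 
      ┠────────────────────────────
      ┃█atabase:                  ▲
━━━━━━┃# database configuration   █
eckbox┃  interval: true           ░
──────┃  port: 1024               ░
] work┃  host: 5432               ░
[ ] he┃  max_connections: false   ░
[-] bu┃  max_retries: 8080        ░
  [ ] ┃  workers: 100             ░
  [-] ┃                           ░
    [x┃server:                    ░


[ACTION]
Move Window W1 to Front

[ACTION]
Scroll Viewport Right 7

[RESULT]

                                   
    ┏━━━━━━━━━━━━━━━━━━━━━━━━━━━━┓ 
    ┃ FileEditor                 ┃ 
    ┠────────────────────────────┨ 
    ┃█atabase:                  ▲┃ 
━━━━┃# database configuration   █┃ 
kbox┃  interval: true           ░┃ 
────┃  port: 1024               ░┃ 
work┃  host: 5432               ░┃ 
] he┃  max_connections: false   ░┃ 
] bu┃  max_retries: 8080        ░┃ 
[ ] ┃  workers: 100             ░┃ 
[-] ┃                           ░┃ 
  [x┃server:                    ░┃ 


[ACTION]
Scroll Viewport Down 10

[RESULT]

] he┃  max_connections: false   ░┃ 
] bu┃  max_retries: 8080        ░┃ 
[ ] ┃  workers: 100             ░┃ 
[-] ┃                           ░┃ 
  [x┃server:                    ░┃ 
  [ ┃# server configuration     ░┃ 
  [x┃  timeout: 30              ░┃ 
  [ ┃  debug: info              ░┃ 
  [ ┃  max_retries: /var/log    ░┃ 
[x] ┃  buffer_size: localhost   ▼┃ 
    ┗━━━━━━━━━━━━━━━━━━━━━━━━━━━━┛ 
                            ┃      
                            ┃      
━━━━━━━━━━━━━━━━━━━━━━━━━━━━┛      


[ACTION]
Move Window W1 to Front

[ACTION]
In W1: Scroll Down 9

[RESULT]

] he┃  debug: info              ░┃ 
] bu┃  max_retries: /var/log    ░┃ 
[ ] ┃  buffer_size: localhost   ░┃ 
[-] ┃  workers: 3306            ░┃ 
  [x┃  port: info               ░┃ 
  [ ┃                           ░┃ 
  [x┃logging:                   ░┃ 
  [ ┃  secret_key: production   ░┃ 
  [ ┃  max_connections: 1024    █┃ 
[x] ┃  debug: production        ▼┃ 
    ┗━━━━━━━━━━━━━━━━━━━━━━━━━━━━┛ 
                            ┃      
                            ┃      
━━━━━━━━━━━━━━━━━━━━━━━━━━━━┛      


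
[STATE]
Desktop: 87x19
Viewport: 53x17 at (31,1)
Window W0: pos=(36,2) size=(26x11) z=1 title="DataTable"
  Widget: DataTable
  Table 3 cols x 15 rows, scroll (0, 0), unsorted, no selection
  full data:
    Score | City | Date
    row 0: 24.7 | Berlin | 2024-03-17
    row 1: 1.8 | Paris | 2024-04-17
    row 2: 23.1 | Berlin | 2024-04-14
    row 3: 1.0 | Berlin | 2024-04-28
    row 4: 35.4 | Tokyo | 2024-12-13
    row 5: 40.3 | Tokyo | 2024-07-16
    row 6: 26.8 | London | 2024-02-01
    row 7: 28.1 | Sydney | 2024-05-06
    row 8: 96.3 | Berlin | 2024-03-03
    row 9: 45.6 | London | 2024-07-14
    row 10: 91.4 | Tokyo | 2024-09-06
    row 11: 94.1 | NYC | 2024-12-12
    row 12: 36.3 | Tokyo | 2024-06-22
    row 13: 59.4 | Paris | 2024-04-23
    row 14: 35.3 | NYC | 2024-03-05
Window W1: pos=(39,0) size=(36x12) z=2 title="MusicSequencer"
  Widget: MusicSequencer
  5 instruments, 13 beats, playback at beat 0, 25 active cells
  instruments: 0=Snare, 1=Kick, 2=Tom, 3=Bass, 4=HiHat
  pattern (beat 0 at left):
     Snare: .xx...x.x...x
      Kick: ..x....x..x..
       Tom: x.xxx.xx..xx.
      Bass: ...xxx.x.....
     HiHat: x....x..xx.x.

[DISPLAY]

        ┃ MusicSequencer                   ┃         
     ┏━━┠──────────────────────────────────┨         
     ┃ D┃      ▼123456789012               ┃         
     ┠──┃ Snare·██···█·█···█               ┃         
     ┃Sc┃  Kick··█····█··█··               ┃         
     ┃──┃   Tom█·███·██··██·               ┃         
     ┃24┃  Bass···███·█·····               ┃         
     ┃1.┃ HiHat█····█··██·█·               ┃         
     ┃23┃                                  ┃         
     ┃1.┃                                  ┃         
     ┃35┗━━━━━━━━━━━━━━━━━━━━━━━━━━━━━━━━━━┛         
     ┗━━━━━━━━━━━━━━━━━━━━━━━━┛                      
                                                     
                                                     
                                                     
                                                     
                                                     


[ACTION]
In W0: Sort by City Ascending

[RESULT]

        ┃ MusicSequencer                   ┃         
     ┏━━┠──────────────────────────────────┨         
     ┃ D┃      ▼123456789012               ┃         
     ┠──┃ Snare·██···█·█···█               ┃         
     ┃Sc┃  Kick··█····█··█··               ┃         
     ┃──┃   Tom█·███·██··██·               ┃         
     ┃24┃  Bass···███·█·····               ┃         
     ┃23┃ HiHat█····█··██·█·               ┃         
     ┃1.┃                                  ┃         
     ┃96┃                                  ┃         
     ┃26┗━━━━━━━━━━━━━━━━━━━━━━━━━━━━━━━━━━┛         
     ┗━━━━━━━━━━━━━━━━━━━━━━━━┛                      
                                                     
                                                     
                                                     
                                                     
                                                     


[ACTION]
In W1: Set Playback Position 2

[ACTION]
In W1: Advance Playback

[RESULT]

        ┃ MusicSequencer                   ┃         
     ┏━━┠──────────────────────────────────┨         
     ┃ D┃      012▼456789012               ┃         
     ┠──┃ Snare·██···█·█···█               ┃         
     ┃Sc┃  Kick··█····█··█··               ┃         
     ┃──┃   Tom█·███·██··██·               ┃         
     ┃24┃  Bass···███·█·····               ┃         
     ┃23┃ HiHat█····█··██·█·               ┃         
     ┃1.┃                                  ┃         
     ┃96┃                                  ┃         
     ┃26┗━━━━━━━━━━━━━━━━━━━━━━━━━━━━━━━━━━┛         
     ┗━━━━━━━━━━━━━━━━━━━━━━━━┛                      
                                                     
                                                     
                                                     
                                                     
                                                     


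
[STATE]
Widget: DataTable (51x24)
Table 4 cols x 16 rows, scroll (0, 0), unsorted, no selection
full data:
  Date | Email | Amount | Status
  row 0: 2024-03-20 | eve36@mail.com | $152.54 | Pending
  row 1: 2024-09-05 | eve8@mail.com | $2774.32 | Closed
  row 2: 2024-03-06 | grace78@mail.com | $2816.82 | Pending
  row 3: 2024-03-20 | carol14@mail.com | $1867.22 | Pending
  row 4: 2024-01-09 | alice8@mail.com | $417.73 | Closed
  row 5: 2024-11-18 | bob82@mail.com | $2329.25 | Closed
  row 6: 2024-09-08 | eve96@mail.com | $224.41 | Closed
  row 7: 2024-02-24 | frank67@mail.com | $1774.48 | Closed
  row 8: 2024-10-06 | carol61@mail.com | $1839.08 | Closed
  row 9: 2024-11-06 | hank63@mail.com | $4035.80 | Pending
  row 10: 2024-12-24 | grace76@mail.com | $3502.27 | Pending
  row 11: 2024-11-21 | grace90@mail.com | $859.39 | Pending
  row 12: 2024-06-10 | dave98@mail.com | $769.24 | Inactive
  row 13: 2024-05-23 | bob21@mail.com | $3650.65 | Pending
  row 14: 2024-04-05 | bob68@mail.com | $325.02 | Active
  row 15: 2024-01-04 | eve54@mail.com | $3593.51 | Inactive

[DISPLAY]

Date      │Email           │Amount  │Status        
──────────┼────────────────┼────────┼────────      
2024-03-20│eve36@mail.com  │$152.54 │Pending       
2024-09-05│eve8@mail.com   │$2774.32│Closed        
2024-03-06│grace78@mail.com│$2816.82│Pending       
2024-03-20│carol14@mail.com│$1867.22│Pending       
2024-01-09│alice8@mail.com │$417.73 │Closed        
2024-11-18│bob82@mail.com  │$2329.25│Closed        
2024-09-08│eve96@mail.com  │$224.41 │Closed        
2024-02-24│frank67@mail.com│$1774.48│Closed        
2024-10-06│carol61@mail.com│$1839.08│Closed        
2024-11-06│hank63@mail.com │$4035.80│Pending       
2024-12-24│grace76@mail.com│$3502.27│Pending       
2024-11-21│grace90@mail.com│$859.39 │Pending       
2024-06-10│dave98@mail.com │$769.24 │Inactive      
2024-05-23│bob21@mail.com  │$3650.65│Pending       
2024-04-05│bob68@mail.com  │$325.02 │Active        
2024-01-04│eve54@mail.com  │$3593.51│Inactive      
                                                   
                                                   
                                                   
                                                   
                                                   
                                                   


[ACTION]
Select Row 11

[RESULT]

Date      │Email           │Amount  │Status        
──────────┼────────────────┼────────┼────────      
2024-03-20│eve36@mail.com  │$152.54 │Pending       
2024-09-05│eve8@mail.com   │$2774.32│Closed        
2024-03-06│grace78@mail.com│$2816.82│Pending       
2024-03-20│carol14@mail.com│$1867.22│Pending       
2024-01-09│alice8@mail.com │$417.73 │Closed        
2024-11-18│bob82@mail.com  │$2329.25│Closed        
2024-09-08│eve96@mail.com  │$224.41 │Closed        
2024-02-24│frank67@mail.com│$1774.48│Closed        
2024-10-06│carol61@mail.com│$1839.08│Closed        
2024-11-06│hank63@mail.com │$4035.80│Pending       
2024-12-24│grace76@mail.com│$3502.27│Pending       
>024-11-21│grace90@mail.com│$859.39 │Pending       
2024-06-10│dave98@mail.com │$769.24 │Inactive      
2024-05-23│bob21@mail.com  │$3650.65│Pending       
2024-04-05│bob68@mail.com  │$325.02 │Active        
2024-01-04│eve54@mail.com  │$3593.51│Inactive      
                                                   
                                                   
                                                   
                                                   
                                                   
                                                   


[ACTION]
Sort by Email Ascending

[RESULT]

Date      │Email          ▲│Amount  │Status        
──────────┼────────────────┼────────┼────────      
2024-01-09│alice8@mail.com │$417.73 │Closed        
2024-05-23│bob21@mail.com  │$3650.65│Pending       
2024-04-05│bob68@mail.com  │$325.02 │Active        
2024-11-18│bob82@mail.com  │$2329.25│Closed        
2024-03-20│carol14@mail.com│$1867.22│Pending       
2024-10-06│carol61@mail.com│$1839.08│Closed        
2024-06-10│dave98@mail.com │$769.24 │Inactive      
2024-03-20│eve36@mail.com  │$152.54 │Pending       
2024-01-04│eve54@mail.com  │$3593.51│Inactive      
2024-09-05│eve8@mail.com   │$2774.32│Closed        
2024-09-08│eve96@mail.com  │$224.41 │Closed        
>024-02-24│frank67@mail.com│$1774.48│Closed        
2024-12-24│grace76@mail.com│$3502.27│Pending       
2024-03-06│grace78@mail.com│$2816.82│Pending       
2024-11-21│grace90@mail.com│$859.39 │Pending       
2024-11-06│hank63@mail.com │$4035.80│Pending       
                                                   
                                                   
                                                   
                                                   
                                                   
                                                   


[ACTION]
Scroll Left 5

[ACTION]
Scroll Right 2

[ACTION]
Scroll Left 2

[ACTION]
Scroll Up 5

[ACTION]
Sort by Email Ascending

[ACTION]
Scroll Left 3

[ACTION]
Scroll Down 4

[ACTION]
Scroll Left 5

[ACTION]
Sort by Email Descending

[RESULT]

Date      │Email          ▼│Amount  │Status        
──────────┼────────────────┼────────┼────────      
2024-11-06│hank63@mail.com │$4035.80│Pending       
2024-11-21│grace90@mail.com│$859.39 │Pending       
2024-03-06│grace78@mail.com│$2816.82│Pending       
2024-12-24│grace76@mail.com│$3502.27│Pending       
2024-02-24│frank67@mail.com│$1774.48│Closed        
2024-09-08│eve96@mail.com  │$224.41 │Closed        
2024-09-05│eve8@mail.com   │$2774.32│Closed        
2024-01-04│eve54@mail.com  │$3593.51│Inactive      
2024-03-20│eve36@mail.com  │$152.54 │Pending       
2024-06-10│dave98@mail.com │$769.24 │Inactive      
2024-10-06│carol61@mail.com│$1839.08│Closed        
>024-03-20│carol14@mail.com│$1867.22│Pending       
2024-11-18│bob82@mail.com  │$2329.25│Closed        
2024-04-05│bob68@mail.com  │$325.02 │Active        
2024-05-23│bob21@mail.com  │$3650.65│Pending       
2024-01-09│alice8@mail.com │$417.73 │Closed        
                                                   
                                                   
                                                   
                                                   
                                                   
                                                   


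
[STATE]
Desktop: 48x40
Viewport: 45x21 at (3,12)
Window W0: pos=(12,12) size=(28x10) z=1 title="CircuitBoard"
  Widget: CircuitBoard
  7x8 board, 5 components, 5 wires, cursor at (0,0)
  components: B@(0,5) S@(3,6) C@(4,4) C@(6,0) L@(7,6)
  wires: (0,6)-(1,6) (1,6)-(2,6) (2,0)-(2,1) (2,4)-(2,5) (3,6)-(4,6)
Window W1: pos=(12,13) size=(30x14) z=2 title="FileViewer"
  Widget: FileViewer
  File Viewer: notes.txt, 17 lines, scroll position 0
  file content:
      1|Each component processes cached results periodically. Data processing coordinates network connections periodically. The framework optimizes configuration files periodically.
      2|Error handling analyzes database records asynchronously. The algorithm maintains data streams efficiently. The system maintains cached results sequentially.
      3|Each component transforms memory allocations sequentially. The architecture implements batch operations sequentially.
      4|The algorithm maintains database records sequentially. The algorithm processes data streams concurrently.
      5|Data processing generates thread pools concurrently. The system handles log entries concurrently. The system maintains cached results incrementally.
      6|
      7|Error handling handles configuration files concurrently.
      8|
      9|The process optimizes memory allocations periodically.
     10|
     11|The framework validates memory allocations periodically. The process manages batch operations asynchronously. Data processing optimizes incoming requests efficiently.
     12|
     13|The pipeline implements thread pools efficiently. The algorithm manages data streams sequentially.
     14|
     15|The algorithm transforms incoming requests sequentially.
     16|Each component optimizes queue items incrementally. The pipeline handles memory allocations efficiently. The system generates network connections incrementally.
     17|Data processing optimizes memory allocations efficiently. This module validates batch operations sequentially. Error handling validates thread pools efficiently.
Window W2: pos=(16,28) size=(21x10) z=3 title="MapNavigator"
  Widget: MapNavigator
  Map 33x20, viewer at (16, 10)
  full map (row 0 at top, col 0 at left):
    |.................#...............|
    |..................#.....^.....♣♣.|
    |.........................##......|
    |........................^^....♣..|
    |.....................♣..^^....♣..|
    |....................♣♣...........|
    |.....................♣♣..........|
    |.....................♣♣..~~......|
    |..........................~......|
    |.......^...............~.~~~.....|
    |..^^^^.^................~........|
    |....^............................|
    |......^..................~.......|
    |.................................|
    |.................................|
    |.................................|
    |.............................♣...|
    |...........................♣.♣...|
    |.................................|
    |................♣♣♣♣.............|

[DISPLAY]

         ┏━━━━━━━━━━━━━━━━━━━━━━━━━━┓        
         ┏━━━━━━━━━━━━━━━━━━━━━━━━━━━━┓      
         ┃ FileViewer                 ┃      
         ┠────────────────────────────┨      
         ┃Each component processes ca▲┃      
         ┃Error handling analyzes dat█┃      
         ┃Each component transforms m░┃      
         ┃The algorithm maintains dat░┃      
         ┃Data processing generates t░┃      
         ┃                           ░┃      
         ┃Error handling handles conf░┃      
         ┃                           ░┃      
         ┃The process optimizes memor░┃      
         ┃                           ▼┃      
         ┗━━━━━━━━━━━━━━━━━━━━━━━━━━━━┛      
                                             
             ┏━━━━━━━━━━━━━━━━━━━┓           
             ┃ MapNavigator      ┃           
             ┠───────────────────┨           
             ┃..............♣♣..~┃           
             ┃...................┃           


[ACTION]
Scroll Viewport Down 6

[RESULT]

         ┃Each component transforms m░┃      
         ┃The algorithm maintains dat░┃      
         ┃Data processing generates t░┃      
         ┃                           ░┃      
         ┃Error handling handles conf░┃      
         ┃                           ░┃      
         ┃The process optimizes memor░┃      
         ┃                           ▼┃      
         ┗━━━━━━━━━━━━━━━━━━━━━━━━━━━━┛      
                                             
             ┏━━━━━━━━━━━━━━━━━━━┓           
             ┃ MapNavigator      ┃           
             ┠───────────────────┨           
             ┃..............♣♣..~┃           
             ┃...................┃           
             ┃^...............~.~┃           
             ┃^........@.......~.┃           
             ┃...................┃           
             ┃..................~┃           
             ┗━━━━━━━━━━━━━━━━━━━┛           
                                             


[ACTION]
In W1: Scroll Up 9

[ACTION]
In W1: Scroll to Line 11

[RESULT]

         ┃                           ░┃      
         ┃The framework validates mem░┃      
         ┃                           ░┃      
         ┃The pipeline implements thr░┃      
         ┃                           ░┃      
         ┃The algorithm transforms in░┃      
         ┃Each component optimizes qu█┃      
         ┃Data processing optimizes m▼┃      
         ┗━━━━━━━━━━━━━━━━━━━━━━━━━━━━┛      
                                             
             ┏━━━━━━━━━━━━━━━━━━━┓           
             ┃ MapNavigator      ┃           
             ┠───────────────────┨           
             ┃..............♣♣..~┃           
             ┃...................┃           
             ┃^...............~.~┃           
             ┃^........@.......~.┃           
             ┃...................┃           
             ┃..................~┃           
             ┗━━━━━━━━━━━━━━━━━━━┛           
                                             


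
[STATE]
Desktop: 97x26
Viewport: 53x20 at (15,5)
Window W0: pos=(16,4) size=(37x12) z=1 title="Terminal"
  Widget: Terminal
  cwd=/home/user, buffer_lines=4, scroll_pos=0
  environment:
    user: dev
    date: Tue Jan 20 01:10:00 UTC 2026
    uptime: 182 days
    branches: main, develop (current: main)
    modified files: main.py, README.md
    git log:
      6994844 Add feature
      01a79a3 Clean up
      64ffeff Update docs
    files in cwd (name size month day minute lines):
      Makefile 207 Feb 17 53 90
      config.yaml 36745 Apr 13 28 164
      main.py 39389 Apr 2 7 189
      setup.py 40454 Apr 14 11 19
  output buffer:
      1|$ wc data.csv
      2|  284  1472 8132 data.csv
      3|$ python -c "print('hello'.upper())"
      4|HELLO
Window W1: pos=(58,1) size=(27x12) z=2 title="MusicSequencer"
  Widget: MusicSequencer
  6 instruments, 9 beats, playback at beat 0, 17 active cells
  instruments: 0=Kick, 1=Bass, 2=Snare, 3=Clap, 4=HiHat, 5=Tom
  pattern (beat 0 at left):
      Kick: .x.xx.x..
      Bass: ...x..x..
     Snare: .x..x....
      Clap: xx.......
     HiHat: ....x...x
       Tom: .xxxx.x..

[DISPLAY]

 ┃ Terminal                          ┃     ┃  Kick·█·
 ┠───────────────────────────────────┨     ┃  Bass···
 ┃$ wc data.csv                      ┃     ┃ Snare·█·
 ┃  284  1472 8132 data.csv          ┃     ┃  Clap██·
 ┃$ python -c "print('hello'.upper())┃     ┃ HiHat···
 ┃HELLO                              ┃     ┃   Tom·██
 ┃$ █                                ┃     ┃         
 ┃                                   ┃     ┗━━━━━━━━━
 ┃                                   ┃               
 ┃                                   ┃               
 ┗━━━━━━━━━━━━━━━━━━━━━━━━━━━━━━━━━━━┛               
                                                     
                                                     
                                                     
                                                     
                                                     
                                                     
                                                     
                                                     
                                                     


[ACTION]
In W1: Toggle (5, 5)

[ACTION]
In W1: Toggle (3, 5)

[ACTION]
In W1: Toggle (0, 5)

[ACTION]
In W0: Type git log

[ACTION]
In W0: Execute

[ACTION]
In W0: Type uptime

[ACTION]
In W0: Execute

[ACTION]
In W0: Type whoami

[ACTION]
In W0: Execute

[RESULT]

 ┃ Terminal                          ┃     ┃  Kick·█·
 ┠───────────────────────────────────┨     ┃  Bass···
 ┃6994844 Add feature                ┃     ┃ Snare·█·
 ┃01a79a3 Clean up                   ┃     ┃  Clap██·
 ┃64ffeff Update docs                ┃     ┃ HiHat···
 ┃$ uptime                           ┃     ┃   Tom·██
 ┃ 10:00  up 182 days                ┃     ┃         
 ┃$ whoami                           ┃     ┗━━━━━━━━━
 ┃dev                                ┃               
 ┃$ █                                ┃               
 ┗━━━━━━━━━━━━━━━━━━━━━━━━━━━━━━━━━━━┛               
                                                     
                                                     
                                                     
                                                     
                                                     
                                                     
                                                     
                                                     
                                                     


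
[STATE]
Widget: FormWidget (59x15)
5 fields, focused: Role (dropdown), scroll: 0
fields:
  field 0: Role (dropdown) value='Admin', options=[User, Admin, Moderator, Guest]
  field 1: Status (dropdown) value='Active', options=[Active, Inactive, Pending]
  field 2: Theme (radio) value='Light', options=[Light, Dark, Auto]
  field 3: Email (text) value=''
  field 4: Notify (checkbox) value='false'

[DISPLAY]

> Role:       [Admin                                     ▼]
  Status:     [Active                                    ▼]
  Theme:      (●) Light  ( ) Dark  ( ) Auto                
  Email:      [                                           ]
  Notify:     [ ]                                          
                                                           
                                                           
                                                           
                                                           
                                                           
                                                           
                                                           
                                                           
                                                           
                                                           


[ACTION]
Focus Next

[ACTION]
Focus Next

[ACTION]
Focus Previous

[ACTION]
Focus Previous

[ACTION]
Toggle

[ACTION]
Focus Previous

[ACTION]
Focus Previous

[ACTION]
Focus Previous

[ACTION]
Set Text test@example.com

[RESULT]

  Role:       [Admin                                     ▼]
  Status:     [Active                                    ▼]
> Theme:      (●) Light  ( ) Dark  ( ) Auto                
  Email:      [                                           ]
  Notify:     [ ]                                          
                                                           
                                                           
                                                           
                                                           
                                                           
                                                           
                                                           
                                                           
                                                           
                                                           


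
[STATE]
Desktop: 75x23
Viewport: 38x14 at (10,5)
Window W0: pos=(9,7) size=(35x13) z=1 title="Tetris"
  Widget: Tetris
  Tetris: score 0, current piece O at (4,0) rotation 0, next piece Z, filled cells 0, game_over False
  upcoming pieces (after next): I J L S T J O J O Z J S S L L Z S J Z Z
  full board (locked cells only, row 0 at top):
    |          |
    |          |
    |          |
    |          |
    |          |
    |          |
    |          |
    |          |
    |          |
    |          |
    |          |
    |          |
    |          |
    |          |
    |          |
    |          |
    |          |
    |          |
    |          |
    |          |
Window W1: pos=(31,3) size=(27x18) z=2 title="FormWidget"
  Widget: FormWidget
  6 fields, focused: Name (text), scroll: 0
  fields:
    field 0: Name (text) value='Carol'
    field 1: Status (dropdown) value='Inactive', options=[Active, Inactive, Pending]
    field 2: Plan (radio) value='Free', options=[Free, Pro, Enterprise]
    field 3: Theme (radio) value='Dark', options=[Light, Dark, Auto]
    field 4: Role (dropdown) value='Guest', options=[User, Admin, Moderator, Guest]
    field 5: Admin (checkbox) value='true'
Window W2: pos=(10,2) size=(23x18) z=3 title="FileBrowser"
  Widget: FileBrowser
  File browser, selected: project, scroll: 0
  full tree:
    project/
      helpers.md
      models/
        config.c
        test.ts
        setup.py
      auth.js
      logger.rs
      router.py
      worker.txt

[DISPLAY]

┃> [-] project/       ┃───────────────
┃    helpers.md       ┃ Name:       [C
┃    [+] models/      ┃ Status:     [I
┃    auth.js          ┃ Plan:       (●
┃    logger.rs        ┃ Theme:      ( 
┃    router.py        ┃ Role:       [G
┃    worker.txt       ┃ Admin:      [x
┃                     ┃               
┃                     ┃               
┃                     ┃               
┃                     ┃               
┃                     ┃               
┃                     ┃               
┃                     ┃               


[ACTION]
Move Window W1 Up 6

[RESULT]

┃> [-] project/       ┃ Plan:       (●
┃    helpers.md       ┃ Theme:      ( 
┃    [+] models/      ┃ Role:       [G
┃    auth.js          ┃ Admin:      [x
┃    logger.rs        ┃               
┃    router.py        ┃               
┃    worker.txt       ┃               
┃                     ┃               
┃                     ┃               
┃                     ┃               
┃                     ┃               
┃                     ┃               
┃                     ┃━━━━━━━━━━━━━━━
┃                     ┃          ┃    


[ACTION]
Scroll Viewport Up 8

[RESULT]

                     ┏━━━━━━━━━━━━━━━━
                     ┃ FormWidget     
┏━━━━━━━━━━━━━━━━━━━━━┓───────────────
┃ FileBrowser         ┃ Name:       [C
┠─────────────────────┨ Status:     [I
┃> [-] project/       ┃ Plan:       (●
┃    helpers.md       ┃ Theme:      ( 
┃    [+] models/      ┃ Role:       [G
┃    auth.js          ┃ Admin:      [x
┃    logger.rs        ┃               
┃    router.py        ┃               
┃    worker.txt       ┃               
┃                     ┃               
┃                     ┃               


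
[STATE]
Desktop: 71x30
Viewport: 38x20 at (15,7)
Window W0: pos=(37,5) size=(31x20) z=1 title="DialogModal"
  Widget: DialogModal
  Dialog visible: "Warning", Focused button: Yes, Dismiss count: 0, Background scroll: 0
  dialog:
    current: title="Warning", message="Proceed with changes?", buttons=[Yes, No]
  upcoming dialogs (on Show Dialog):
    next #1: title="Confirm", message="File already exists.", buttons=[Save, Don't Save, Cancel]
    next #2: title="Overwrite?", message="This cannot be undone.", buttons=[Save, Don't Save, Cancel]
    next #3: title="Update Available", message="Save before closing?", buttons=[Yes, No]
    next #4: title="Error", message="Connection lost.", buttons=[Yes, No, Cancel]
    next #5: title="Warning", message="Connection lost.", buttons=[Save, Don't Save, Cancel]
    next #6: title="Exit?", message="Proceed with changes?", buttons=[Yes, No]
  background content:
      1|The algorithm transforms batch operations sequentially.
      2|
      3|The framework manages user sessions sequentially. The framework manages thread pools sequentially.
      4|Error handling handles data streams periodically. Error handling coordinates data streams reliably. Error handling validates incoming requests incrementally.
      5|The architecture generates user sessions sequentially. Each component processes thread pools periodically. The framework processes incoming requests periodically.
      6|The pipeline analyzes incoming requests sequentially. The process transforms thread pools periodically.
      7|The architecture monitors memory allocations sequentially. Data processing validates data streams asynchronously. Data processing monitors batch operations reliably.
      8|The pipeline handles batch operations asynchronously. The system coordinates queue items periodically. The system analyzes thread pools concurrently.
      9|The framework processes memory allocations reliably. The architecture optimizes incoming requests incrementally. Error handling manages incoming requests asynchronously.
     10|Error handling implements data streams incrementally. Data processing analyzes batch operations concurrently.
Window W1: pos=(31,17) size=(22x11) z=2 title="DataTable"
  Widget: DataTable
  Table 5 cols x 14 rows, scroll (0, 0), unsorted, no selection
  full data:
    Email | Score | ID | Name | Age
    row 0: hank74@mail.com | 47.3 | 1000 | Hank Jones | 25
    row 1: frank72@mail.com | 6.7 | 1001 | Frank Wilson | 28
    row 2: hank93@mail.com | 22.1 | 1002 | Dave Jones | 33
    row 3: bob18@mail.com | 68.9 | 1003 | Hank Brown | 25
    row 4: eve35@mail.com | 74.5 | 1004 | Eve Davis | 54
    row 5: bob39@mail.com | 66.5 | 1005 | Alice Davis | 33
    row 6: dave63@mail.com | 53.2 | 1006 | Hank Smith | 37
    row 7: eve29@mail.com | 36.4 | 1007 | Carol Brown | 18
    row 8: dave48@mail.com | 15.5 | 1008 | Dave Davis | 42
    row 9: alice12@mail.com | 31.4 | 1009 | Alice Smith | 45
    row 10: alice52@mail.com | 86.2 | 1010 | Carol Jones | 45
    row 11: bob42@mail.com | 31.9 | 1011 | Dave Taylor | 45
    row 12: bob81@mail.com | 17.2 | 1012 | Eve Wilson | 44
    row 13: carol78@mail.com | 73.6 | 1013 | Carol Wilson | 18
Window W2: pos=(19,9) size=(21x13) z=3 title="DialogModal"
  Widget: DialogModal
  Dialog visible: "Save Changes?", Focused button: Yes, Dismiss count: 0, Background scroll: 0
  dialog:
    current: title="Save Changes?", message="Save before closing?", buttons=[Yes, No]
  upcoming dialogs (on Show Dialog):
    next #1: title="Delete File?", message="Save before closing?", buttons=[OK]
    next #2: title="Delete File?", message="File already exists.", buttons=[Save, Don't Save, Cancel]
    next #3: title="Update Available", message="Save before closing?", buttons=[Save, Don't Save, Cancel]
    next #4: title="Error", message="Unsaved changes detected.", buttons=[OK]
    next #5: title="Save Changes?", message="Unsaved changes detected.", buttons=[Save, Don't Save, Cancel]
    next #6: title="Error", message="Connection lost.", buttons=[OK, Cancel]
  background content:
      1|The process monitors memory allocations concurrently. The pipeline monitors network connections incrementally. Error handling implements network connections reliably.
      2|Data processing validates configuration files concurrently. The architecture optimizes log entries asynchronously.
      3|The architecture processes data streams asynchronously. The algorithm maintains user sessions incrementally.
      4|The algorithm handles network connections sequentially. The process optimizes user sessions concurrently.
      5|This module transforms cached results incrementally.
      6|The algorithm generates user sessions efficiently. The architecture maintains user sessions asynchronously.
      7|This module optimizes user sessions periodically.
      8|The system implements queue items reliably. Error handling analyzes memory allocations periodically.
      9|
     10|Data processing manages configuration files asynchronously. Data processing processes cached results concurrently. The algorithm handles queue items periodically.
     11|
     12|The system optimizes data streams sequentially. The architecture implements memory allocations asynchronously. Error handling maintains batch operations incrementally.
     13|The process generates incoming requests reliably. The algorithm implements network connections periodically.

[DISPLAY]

                      ┠───────────────
                      ┃The algorithm t
    ┏━━━━━━━━━━━━━━━━━━━┓             
    ┃ DialogModal       ┃e framework m
    ┠───────────────────┨ror handling 
    ┃The process monitor┃e architectur
    ┃Data processing val┃┌────────────
    ┃Th┌─────────────┐pr┃│        Warn
    ┃Th│Save Changes?│dl┃│ Proceed wit
    ┃Th│Save before c│fo┃│       [Yes]
    ┃Th│  [Yes]  No  │er┃━━━━━━━━━━━━┓
    ┃Th└─────────────┘iz┃le          ┃
    ┃The system implemen┃────────────┨
    ┃                   ┃        │Sco┃
    ┗━━━━━━━━━━━━━━━━━━━┛────────┼───┃
                ┃hank74@mail.com │47.┃
                ┃frank72@mail.com│6.7┃
                ┃hank93@mail.com │22.┃
                ┃bob18@mail.com  │68.┃
                ┃eve35@mail.com  │74.┃


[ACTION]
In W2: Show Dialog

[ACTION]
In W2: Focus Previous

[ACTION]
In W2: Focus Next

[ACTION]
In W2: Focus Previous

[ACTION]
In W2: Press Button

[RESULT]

                      ┠───────────────
                      ┃The algorithm t
    ┏━━━━━━━━━━━━━━━━━━━┓             
    ┃ DialogModal       ┃e framework m
    ┠───────────────────┨ror handling 
    ┃The process monitor┃e architectur
    ┃Data processing val┃┌────────────
    ┃The architecture pr┃│        Warn
    ┃The algorithm handl┃│ Proceed wit
    ┃This module transfo┃│       [Yes]
    ┃The algorithm gener┃━━━━━━━━━━━━┓
    ┃This module optimiz┃le          ┃
    ┃The system implemen┃────────────┨
    ┃                   ┃        │Sco┃
    ┗━━━━━━━━━━━━━━━━━━━┛────────┼───┃
                ┃hank74@mail.com │47.┃
                ┃frank72@mail.com│6.7┃
                ┃hank93@mail.com │22.┃
                ┃bob18@mail.com  │68.┃
                ┃eve35@mail.com  │74.┃
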